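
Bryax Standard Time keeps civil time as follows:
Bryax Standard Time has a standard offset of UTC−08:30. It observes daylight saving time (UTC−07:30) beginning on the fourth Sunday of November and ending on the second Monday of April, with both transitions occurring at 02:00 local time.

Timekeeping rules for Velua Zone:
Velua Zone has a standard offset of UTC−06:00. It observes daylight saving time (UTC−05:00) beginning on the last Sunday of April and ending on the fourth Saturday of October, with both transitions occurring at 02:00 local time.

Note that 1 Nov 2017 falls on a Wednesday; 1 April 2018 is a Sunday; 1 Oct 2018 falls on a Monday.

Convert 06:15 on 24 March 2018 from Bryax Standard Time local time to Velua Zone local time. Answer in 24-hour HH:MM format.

07:45

1 November 2017 is a Wednesday, so the first Sunday is November 5 and the fourth is November 26.
1 April 2018 is a Sunday, so the first Monday is April 2 and the second is April 9.
24 March 2018 lies within the daylight-saving period (26 November 2017 – 9 April 2018), so Bryax Standard Time is on daylight time, UTC−07:30.
06:15 Bryax Standard Time + 7h30m = 13:45 UTC.
1 April 2018 is a Sunday, so Sundays fall on 1, 8, 15, 22, 29; the last is April 29.
1 October 2018 is a Monday, so the first Saturday is October 6 and the fourth is October 27.
At the standard offset (UTC−06:00), 13:45 UTC − 6h = 07:45 Velua Zone standard time.
The standard-time date in Velua Zone, 24 March 2018, does not fall between 29 April and 27 October, so daylight saving is not in effect and Velua Zone is at UTC−06:00.
13:45 UTC − 6h = 07:45 Velua Zone.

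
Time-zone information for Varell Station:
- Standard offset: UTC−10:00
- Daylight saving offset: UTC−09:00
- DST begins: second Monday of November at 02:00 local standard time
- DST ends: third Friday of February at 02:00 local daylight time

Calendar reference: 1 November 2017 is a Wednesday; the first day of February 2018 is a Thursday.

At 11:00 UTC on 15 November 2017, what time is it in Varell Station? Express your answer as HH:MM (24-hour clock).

02:00

1 November 2017 is a Wednesday, so the first Monday is November 6 and the second is November 13.
1 February 2018 is a Thursday, so the first Friday is February 2 and the third is February 16.
At the standard offset (UTC−10:00), 11:00 UTC − 10h = 01:00 Varell Station standard time.
The standard-time date in Varell Station, 15 November 2017, lies within the daylight-saving period (13 November 2017 – 16 February 2018), so Varell Station is on daylight time, UTC−09:00.
11:00 UTC − 9h = 02:00 local.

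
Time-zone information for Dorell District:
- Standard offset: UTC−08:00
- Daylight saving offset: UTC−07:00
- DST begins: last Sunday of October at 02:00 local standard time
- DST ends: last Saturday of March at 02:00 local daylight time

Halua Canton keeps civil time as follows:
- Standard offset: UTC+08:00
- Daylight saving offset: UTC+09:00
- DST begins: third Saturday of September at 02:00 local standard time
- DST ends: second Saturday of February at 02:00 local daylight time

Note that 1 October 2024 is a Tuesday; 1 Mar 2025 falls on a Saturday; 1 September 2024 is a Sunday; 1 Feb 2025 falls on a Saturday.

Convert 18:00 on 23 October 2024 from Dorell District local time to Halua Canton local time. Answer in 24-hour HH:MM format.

11:00

1 October 2024 is a Tuesday, so Sundays fall on 6, 13, 20, 27; the last is October 27.
1 March 2025 is a Saturday, so Saturdays fall on 1, 8, 15, 22, 29; the last is March 29.
23 October 2024 is outside the daylight-saving period (27 October 2024 – 29 March 2025), so Dorell District is on standard time, UTC−08:00.
18:00 Dorell District + 8h = 02:00 UTC (rolling into the next day, 24 October 2024).
1 September 2024 is a Sunday, so the first Saturday is September 7 and the third is September 21.
1 February 2025 is a Saturday, so the first Saturday is February 1 and the second is February 8.
At the standard offset (UTC+08:00), 02:00 UTC + 8h = 10:00 Halua Canton standard time.
The standard-time date in Halua Canton, 24 October 2024, falls between 21 September 2024 and 8 February 2025, so daylight saving is in effect and Halua Canton is at UTC+09:00.
02:00 UTC + 9h = 11:00 Halua Canton.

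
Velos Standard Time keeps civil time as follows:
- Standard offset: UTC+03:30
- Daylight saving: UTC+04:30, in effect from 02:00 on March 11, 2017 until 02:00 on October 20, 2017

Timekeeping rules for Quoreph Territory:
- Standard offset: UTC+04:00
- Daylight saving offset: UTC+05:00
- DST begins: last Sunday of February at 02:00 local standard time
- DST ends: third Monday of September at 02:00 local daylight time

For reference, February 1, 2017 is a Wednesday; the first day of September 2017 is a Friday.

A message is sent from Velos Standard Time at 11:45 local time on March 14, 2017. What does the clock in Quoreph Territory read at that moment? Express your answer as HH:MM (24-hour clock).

March 14, 2017 falls between 11 March and 20 October, so daylight saving is in effect and Velos Standard Time is at UTC+04:30.
11:45 Velos Standard Time − 4h30m = 07:15 UTC.
1 February 2017 is a Wednesday, so Sundays fall on 5, 12, 19, 26; the last is February 26.
1 September 2017 is a Friday, so the first Monday is September 4 and the third is September 18.
At the standard offset (UTC+04:00), 07:15 UTC + 4h = 11:15 Quoreph Territory standard time.
The standard-time date in Quoreph Territory, March 14, 2017, falls between 26 February and 18 September, so daylight saving is in effect and Quoreph Territory is at UTC+05:00.
07:15 UTC + 5h = 12:15 Quoreph Territory.

12:15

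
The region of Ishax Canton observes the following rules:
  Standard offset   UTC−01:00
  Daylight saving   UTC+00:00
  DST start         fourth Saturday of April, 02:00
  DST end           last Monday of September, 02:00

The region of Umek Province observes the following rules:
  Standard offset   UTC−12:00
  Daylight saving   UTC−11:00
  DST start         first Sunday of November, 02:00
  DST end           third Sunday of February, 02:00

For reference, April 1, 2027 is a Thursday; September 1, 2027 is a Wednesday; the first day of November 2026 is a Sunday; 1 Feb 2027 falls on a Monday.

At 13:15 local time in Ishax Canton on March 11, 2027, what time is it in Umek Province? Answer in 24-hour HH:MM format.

1 April 2027 is a Thursday, so the first Saturday is April 3 and the fourth is April 24.
1 September 2027 is a Wednesday, so Mondays fall on 6, 13, 20, 27; the last is September 27.
March 11, 2027 is outside the daylight-saving period (24 April – 27 September), so Ishax Canton is on standard time, UTC−01:00.
13:15 Ishax Canton + 1h = 14:15 UTC.
1 November 2026 is a Sunday, so the first Sunday is November 1.
1 February 2027 is a Monday, so the first Sunday is February 7 and the third is February 21.
At the standard offset (UTC−12:00), 14:15 UTC − 12h = 02:15 Umek Province standard time.
The standard-time date in Umek Province, March 11, 2027, is outside the daylight-saving period (1 November 2026 – 21 February 2027), so Umek Province is on standard time, UTC−12:00.
14:15 UTC − 12h = 02:15 Umek Province.

02:15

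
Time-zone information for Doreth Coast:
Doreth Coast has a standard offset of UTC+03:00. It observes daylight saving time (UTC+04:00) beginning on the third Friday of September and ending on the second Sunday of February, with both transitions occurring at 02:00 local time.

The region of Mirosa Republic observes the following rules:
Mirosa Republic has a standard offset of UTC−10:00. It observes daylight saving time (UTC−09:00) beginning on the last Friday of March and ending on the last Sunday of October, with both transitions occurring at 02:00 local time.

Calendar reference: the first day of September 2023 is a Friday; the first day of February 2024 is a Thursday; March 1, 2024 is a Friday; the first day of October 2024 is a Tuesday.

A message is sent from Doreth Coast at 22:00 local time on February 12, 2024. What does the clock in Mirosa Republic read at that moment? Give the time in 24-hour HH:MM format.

09:00

1 September 2023 is a Friday, so the first Friday is September 1 and the third is September 15.
1 February 2024 is a Thursday, so the first Sunday is February 4 and the second is February 11.
February 12, 2024 is outside the daylight-saving period (15 September 2023 – 11 February 2024), so Doreth Coast is on standard time, UTC+03:00.
22:00 Doreth Coast − 3h = 19:00 UTC.
1 March 2024 is a Friday, so Fridays fall on 1, 8, 15, 22, 29; the last is March 29.
1 October 2024 is a Tuesday, so Sundays fall on 6, 13, 20, 27; the last is October 27.
At the standard offset (UTC−10:00), 19:00 UTC − 10h = 09:00 Mirosa Republic standard time.
Daylight saving runs 29 March – 27 October; the standard-time date in Mirosa Republic, February 12, 2024, is outside that window, so Mirosa Republic is on standard time at UTC−10:00.
19:00 UTC − 10h = 09:00 Mirosa Republic.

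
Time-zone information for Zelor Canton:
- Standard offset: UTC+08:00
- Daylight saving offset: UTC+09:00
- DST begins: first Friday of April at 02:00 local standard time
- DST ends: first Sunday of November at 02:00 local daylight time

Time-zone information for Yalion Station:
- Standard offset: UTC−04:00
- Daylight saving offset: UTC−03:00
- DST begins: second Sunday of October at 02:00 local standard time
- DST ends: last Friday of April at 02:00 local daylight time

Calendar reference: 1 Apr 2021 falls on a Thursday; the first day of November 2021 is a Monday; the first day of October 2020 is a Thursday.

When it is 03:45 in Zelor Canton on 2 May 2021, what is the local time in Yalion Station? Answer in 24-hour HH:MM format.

1 April 2021 is a Thursday, so the first Friday is April 2.
1 November 2021 is a Monday, so the first Sunday is November 7.
2 May 2021 lies within the daylight-saving period (2 April – 7 November), so Zelor Canton is on daylight time, UTC+09:00.
03:45 Zelor Canton − 9h = 18:45 UTC (rolling into the previous day, 1 May 2021).
1 October 2020 is a Thursday, so the first Sunday is October 4 and the second is October 11.
1 April 2021 is a Thursday, so Fridays fall on 2, 9, 16, 23, 30; the last is April 30.
At the standard offset (UTC−04:00), 18:45 UTC − 4h = 14:45 Yalion Station standard time.
The standard-time date in Yalion Station, 1 May 2021, is outside the daylight-saving period (11 October 2020 – 30 April 2021), so Yalion Station is on standard time, UTC−04:00.
18:45 UTC − 4h = 14:45 Yalion Station.

14:45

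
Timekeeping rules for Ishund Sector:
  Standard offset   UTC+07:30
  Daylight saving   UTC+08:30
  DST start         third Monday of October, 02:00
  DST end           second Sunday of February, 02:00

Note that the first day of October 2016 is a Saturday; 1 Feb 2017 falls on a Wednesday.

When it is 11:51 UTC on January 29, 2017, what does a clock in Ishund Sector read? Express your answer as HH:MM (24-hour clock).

20:21

1 October 2016 is a Saturday, so the first Monday is October 3 and the third is October 17.
1 February 2017 is a Wednesday, so the first Sunday is February 5 and the second is February 12.
At the standard offset (UTC+07:30), 11:51 UTC + 7h30m = 19:21 Ishund Sector standard time.
The standard-time date in Ishund Sector, January 29, 2017, lies within the daylight-saving period (17 October 2016 – 12 February 2017), so Ishund Sector is on daylight time, UTC+08:30.
11:51 UTC + 8h30m = 20:21 local.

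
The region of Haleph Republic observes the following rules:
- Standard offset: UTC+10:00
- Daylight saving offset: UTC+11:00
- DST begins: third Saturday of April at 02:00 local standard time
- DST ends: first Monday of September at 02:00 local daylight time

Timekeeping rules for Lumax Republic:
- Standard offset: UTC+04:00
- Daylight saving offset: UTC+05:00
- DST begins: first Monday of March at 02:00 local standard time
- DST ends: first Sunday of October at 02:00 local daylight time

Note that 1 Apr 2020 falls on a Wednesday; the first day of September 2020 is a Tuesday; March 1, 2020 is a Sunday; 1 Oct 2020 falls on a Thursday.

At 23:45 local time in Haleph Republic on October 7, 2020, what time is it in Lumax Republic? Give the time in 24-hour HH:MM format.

1 April 2020 is a Wednesday, so the first Saturday is April 4 and the third is April 18.
1 September 2020 is a Tuesday, so the first Monday is September 7.
October 7, 2020 is outside the daylight-saving period (18 April – 7 September), so Haleph Republic is on standard time, UTC+10:00.
23:45 Haleph Republic − 10h = 13:45 UTC.
1 March 2020 is a Sunday, so the first Monday is March 2.
1 October 2020 is a Thursday, so the first Sunday is October 4.
At the standard offset (UTC+04:00), 13:45 UTC + 4h = 17:45 Lumax Republic standard time.
Daylight saving runs 2 March – 4 October; the standard-time date in Lumax Republic, October 7, 2020, is outside that window, so Lumax Republic is on standard time at UTC+04:00.
13:45 UTC + 4h = 17:45 Lumax Republic.

17:45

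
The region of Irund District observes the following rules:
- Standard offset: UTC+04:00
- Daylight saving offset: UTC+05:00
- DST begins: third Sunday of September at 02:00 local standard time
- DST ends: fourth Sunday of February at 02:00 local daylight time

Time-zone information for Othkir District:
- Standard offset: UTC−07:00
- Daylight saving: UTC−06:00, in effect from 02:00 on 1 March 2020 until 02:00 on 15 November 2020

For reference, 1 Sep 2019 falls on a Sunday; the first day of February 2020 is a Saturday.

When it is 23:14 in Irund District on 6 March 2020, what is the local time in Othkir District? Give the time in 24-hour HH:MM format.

1 September 2019 is a Sunday, so the first Sunday is September 1 and the third is September 15.
1 February 2020 is a Saturday, so the first Sunday is February 2 and the fourth is February 23.
Daylight saving runs 15 September 2019 – 23 February 2020; 6 March 2020 is outside that window, so Irund District is on standard time at UTC+04:00.
23:14 Irund District − 4h = 19:14 UTC.
At the standard offset (UTC−07:00), 19:14 UTC − 7h = 12:14 Othkir District standard time.
The standard-time date in Othkir District, 6 March 2020, falls between 1 March and 15 November, so daylight saving is in effect and Othkir District is at UTC−06:00.
19:14 UTC − 6h = 13:14 Othkir District.

13:14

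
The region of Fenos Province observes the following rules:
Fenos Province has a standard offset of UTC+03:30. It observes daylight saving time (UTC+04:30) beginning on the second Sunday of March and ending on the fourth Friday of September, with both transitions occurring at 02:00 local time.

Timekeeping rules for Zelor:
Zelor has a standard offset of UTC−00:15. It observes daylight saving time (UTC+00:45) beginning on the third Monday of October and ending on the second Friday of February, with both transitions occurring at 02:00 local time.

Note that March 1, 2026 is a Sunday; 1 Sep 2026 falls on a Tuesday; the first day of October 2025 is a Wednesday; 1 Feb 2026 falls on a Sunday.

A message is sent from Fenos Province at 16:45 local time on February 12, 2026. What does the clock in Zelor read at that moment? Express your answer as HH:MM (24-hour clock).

1 March 2026 is a Sunday, so the first Sunday is March 1 and the second is March 8.
1 September 2026 is a Tuesday, so the first Friday is September 4 and the fourth is September 25.
February 12, 2026 does not fall between 8 March and 25 September, so daylight saving is not in effect and Fenos Province is at UTC+03:30.
16:45 Fenos Province − 3h30m = 13:15 UTC.
1 October 2025 is a Wednesday, so the first Monday is October 6 and the third is October 20.
1 February 2026 is a Sunday, so the first Friday is February 6 and the second is February 13.
At the standard offset (UTC−00:15), 13:15 UTC − 0h15m = 13:00 Zelor standard time.
Daylight saving runs 20 October 2025 – 13 February 2026; the standard-time date in Zelor, February 12, 2026, is inside that window, so Zelor is at UTC+00:45.
13:15 UTC + 0h45m = 14:00 Zelor.

14:00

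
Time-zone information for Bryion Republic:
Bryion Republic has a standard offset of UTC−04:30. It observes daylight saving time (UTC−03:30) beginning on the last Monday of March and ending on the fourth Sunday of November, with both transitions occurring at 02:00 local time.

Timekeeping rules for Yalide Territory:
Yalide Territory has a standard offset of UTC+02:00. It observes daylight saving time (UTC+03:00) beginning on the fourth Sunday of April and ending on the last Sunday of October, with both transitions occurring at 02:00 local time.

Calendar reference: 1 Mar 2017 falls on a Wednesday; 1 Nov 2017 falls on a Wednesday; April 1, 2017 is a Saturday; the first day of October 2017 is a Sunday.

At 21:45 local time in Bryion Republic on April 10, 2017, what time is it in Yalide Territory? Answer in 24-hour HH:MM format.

03:15

1 March 2017 is a Wednesday, so Mondays fall on 6, 13, 20, 27; the last is March 27.
1 November 2017 is a Wednesday, so the first Sunday is November 5 and the fourth is November 26.
April 10, 2017 lies within the daylight-saving period (27 March – 26 November), so Bryion Republic is on daylight time, UTC−03:30.
21:45 Bryion Republic + 3h30m = 01:15 UTC (rolling into the next day, 11 April 2017).
1 April 2017 is a Saturday, so the first Sunday is April 2 and the fourth is April 23.
1 October 2017 is a Sunday, so Sundays fall on 1, 8, 15, 22, 29; the last is October 29.
At the standard offset (UTC+02:00), 01:15 UTC + 2h = 03:15 Yalide Territory standard time.
Daylight saving runs 23 April – 29 October; the standard-time date in Yalide Territory, April 11, 2017, is outside that window, so Yalide Territory is on standard time at UTC+02:00.
01:15 UTC + 2h = 03:15 Yalide Territory.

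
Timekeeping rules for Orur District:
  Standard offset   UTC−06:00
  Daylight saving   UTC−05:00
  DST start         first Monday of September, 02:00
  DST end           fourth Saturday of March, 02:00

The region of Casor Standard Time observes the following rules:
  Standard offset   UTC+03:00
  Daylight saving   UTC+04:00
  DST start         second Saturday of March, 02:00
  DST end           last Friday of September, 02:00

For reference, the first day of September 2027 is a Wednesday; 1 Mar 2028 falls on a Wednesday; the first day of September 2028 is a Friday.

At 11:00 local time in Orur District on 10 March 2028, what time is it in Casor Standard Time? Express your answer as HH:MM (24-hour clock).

19:00

1 September 2027 is a Wednesday, so the first Monday is September 6.
1 March 2028 is a Wednesday, so the first Saturday is March 4 and the fourth is March 25.
10 March 2028 falls between 6 September 2027 and 25 March 2028, so daylight saving is in effect and Orur District is at UTC−05:00.
11:00 Orur District + 5h = 16:00 UTC.
1 March 2028 is a Wednesday, so the first Saturday is March 4 and the second is March 11.
1 September 2028 is a Friday, so Fridays fall on 1, 8, 15, 22, 29; the last is September 29.
At the standard offset (UTC+03:00), 16:00 UTC + 3h = 19:00 Casor Standard Time standard time.
Daylight saving runs 11 March – 29 September; the standard-time date in Casor Standard Time, 10 March 2028, is outside that window, so Casor Standard Time is on standard time at UTC+03:00.
16:00 UTC + 3h = 19:00 Casor Standard Time.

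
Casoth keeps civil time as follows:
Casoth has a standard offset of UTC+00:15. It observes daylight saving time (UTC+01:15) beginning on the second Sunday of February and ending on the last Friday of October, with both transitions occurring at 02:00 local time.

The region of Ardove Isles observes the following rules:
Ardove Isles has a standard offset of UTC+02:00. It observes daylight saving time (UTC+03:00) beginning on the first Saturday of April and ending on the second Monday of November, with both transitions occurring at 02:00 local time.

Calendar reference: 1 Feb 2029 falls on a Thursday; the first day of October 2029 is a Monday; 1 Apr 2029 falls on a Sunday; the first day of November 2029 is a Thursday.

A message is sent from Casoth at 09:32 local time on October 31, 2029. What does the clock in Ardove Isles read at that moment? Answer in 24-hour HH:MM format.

12:17

1 February 2029 is a Thursday, so the first Sunday is February 4 and the second is February 11.
1 October 2029 is a Monday, so Fridays fall on 5, 12, 19, 26; the last is October 26.
Daylight saving runs 11 February – 26 October; October 31, 2029 is outside that window, so Casoth is on standard time at UTC+00:15.
09:32 Casoth − 0h15m = 09:17 UTC.
1 April 2029 is a Sunday, so the first Saturday is April 7.
1 November 2029 is a Thursday, so the first Monday is November 5 and the second is November 12.
At the standard offset (UTC+02:00), 09:17 UTC + 2h = 11:17 Ardove Isles standard time.
Daylight saving runs 7 April – 12 November; the standard-time date in Ardove Isles, October 31, 2029, is inside that window, so Ardove Isles is at UTC+03:00.
09:17 UTC + 3h = 12:17 Ardove Isles.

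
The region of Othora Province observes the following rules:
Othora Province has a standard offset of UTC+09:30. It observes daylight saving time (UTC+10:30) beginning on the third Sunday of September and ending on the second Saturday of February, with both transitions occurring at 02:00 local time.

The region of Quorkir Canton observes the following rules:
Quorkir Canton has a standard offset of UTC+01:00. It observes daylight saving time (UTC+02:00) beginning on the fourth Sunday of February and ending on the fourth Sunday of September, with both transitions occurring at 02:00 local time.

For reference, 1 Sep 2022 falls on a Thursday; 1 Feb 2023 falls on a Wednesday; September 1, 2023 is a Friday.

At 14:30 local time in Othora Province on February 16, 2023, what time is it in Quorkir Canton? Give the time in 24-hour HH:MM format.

06:00

1 September 2022 is a Thursday, so the first Sunday is September 4 and the third is September 18.
1 February 2023 is a Wednesday, so the first Saturday is February 4 and the second is February 11.
Daylight saving runs 18 September 2022 – 11 February 2023; February 16, 2023 is outside that window, so Othora Province is on standard time at UTC+09:30.
14:30 Othora Province − 9h30m = 05:00 UTC.
1 February 2023 is a Wednesday, so the first Sunday is February 5 and the fourth is February 26.
1 September 2023 is a Friday, so the first Sunday is September 3 and the fourth is September 24.
At the standard offset (UTC+01:00), 05:00 UTC + 1h = 06:00 Quorkir Canton standard time.
The standard-time date in Quorkir Canton, February 16, 2023, does not fall between 26 February and 24 September, so daylight saving is not in effect and Quorkir Canton is at UTC+01:00.
05:00 UTC + 1h = 06:00 Quorkir Canton.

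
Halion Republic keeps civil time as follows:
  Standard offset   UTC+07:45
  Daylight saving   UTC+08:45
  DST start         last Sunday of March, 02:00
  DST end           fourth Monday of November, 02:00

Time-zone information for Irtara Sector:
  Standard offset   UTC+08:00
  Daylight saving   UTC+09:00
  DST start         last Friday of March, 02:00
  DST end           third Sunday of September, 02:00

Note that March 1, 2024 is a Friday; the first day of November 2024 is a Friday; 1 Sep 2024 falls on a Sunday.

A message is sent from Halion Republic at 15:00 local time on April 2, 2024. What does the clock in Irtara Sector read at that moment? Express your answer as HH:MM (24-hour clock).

15:15

1 March 2024 is a Friday, so Sundays fall on 3, 10, 17, 24, 31; the last is March 31.
1 November 2024 is a Friday, so the first Monday is November 4 and the fourth is November 25.
April 2, 2024 lies within the daylight-saving period (31 March – 25 November), so Halion Republic is on daylight time, UTC+08:45.
15:00 Halion Republic − 8h45m = 06:15 UTC.
1 March 2024 is a Friday, so Fridays fall on 1, 8, 15, 22, 29; the last is March 29.
1 September 2024 is a Sunday, so the first Sunday is September 1 and the third is September 15.
At the standard offset (UTC+08:00), 06:15 UTC + 8h = 14:15 Irtara Sector standard time.
The standard-time date in Irtara Sector, April 2, 2024, lies within the daylight-saving period (29 March – 15 September), so Irtara Sector is on daylight time, UTC+09:00.
06:15 UTC + 9h = 15:15 Irtara Sector.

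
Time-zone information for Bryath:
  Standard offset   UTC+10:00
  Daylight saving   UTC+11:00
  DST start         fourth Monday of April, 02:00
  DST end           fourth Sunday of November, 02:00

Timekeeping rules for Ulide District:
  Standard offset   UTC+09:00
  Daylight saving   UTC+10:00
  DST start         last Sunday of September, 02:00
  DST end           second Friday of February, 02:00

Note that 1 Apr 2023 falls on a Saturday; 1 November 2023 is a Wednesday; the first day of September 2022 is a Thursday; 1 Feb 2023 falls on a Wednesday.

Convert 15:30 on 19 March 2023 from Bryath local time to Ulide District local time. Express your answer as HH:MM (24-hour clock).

1 April 2023 is a Saturday, so the first Monday is April 3 and the fourth is April 24.
1 November 2023 is a Wednesday, so the first Sunday is November 5 and the fourth is November 26.
19 March 2023 does not fall between 24 April and 26 November, so daylight saving is not in effect and Bryath is at UTC+10:00.
15:30 Bryath − 10h = 05:30 UTC.
1 September 2022 is a Thursday, so Sundays fall on 4, 11, 18, 25; the last is September 25.
1 February 2023 is a Wednesday, so the first Friday is February 3 and the second is February 10.
At the standard offset (UTC+09:00), 05:30 UTC + 9h = 14:30 Ulide District standard time.
The standard-time date in Ulide District, 19 March 2023, does not fall between 25 September 2022 and 10 February 2023, so daylight saving is not in effect and Ulide District is at UTC+09:00.
05:30 UTC + 9h = 14:30 Ulide District.

14:30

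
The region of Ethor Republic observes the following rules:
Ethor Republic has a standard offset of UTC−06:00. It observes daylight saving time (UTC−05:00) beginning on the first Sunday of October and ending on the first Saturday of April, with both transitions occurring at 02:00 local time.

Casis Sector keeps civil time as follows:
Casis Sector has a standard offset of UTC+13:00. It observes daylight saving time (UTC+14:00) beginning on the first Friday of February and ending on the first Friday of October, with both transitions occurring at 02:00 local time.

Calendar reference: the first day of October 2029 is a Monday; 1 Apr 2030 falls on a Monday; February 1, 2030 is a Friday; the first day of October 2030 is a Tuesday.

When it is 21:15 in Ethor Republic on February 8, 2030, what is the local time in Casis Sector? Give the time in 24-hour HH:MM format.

1 October 2029 is a Monday, so the first Sunday is October 7.
1 April 2030 is a Monday, so the first Saturday is April 6.
February 8, 2030 falls between 7 October 2029 and 6 April 2030, so daylight saving is in effect and Ethor Republic is at UTC−05:00.
21:15 Ethor Republic + 5h = 02:15 UTC (rolling into the next day, 9 February 2030).
1 February 2030 is a Friday, so the first Friday is February 1.
1 October 2030 is a Tuesday, so the first Friday is October 4.
At the standard offset (UTC+13:00), 02:15 UTC + 13h = 15:15 Casis Sector standard time.
Daylight saving runs 1 February – 4 October; the standard-time date in Casis Sector, February 9, 2030, is inside that window, so Casis Sector is at UTC+14:00.
02:15 UTC + 14h = 16:15 Casis Sector.

16:15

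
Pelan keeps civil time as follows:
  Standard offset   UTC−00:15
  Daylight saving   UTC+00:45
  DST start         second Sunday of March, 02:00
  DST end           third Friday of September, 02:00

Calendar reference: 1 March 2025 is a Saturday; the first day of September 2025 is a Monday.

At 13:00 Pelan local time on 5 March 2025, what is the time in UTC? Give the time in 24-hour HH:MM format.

1 March 2025 is a Saturday, so the first Sunday is March 2 and the second is March 9.
1 September 2025 is a Monday, so the first Friday is September 5 and the third is September 19.
5 March 2025 is outside the daylight-saving period (9 March – 19 September), so Pelan is on standard time, UTC−00:15.
13:00 local + 0h15m = 13:15 UTC.

13:15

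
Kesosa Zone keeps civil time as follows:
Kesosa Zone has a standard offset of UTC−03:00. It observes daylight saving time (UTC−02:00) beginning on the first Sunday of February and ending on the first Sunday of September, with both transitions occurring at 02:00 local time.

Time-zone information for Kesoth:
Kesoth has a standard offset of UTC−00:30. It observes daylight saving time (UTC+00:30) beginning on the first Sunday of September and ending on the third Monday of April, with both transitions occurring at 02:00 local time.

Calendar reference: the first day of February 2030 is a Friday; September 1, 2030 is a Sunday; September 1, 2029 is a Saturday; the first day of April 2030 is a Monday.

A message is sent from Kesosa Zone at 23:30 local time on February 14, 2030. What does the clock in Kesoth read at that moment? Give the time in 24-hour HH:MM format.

02:00

1 February 2030 is a Friday, so the first Sunday is February 3.
1 September 2030 is a Sunday, so the first Sunday is September 1.
February 14, 2030 lies within the daylight-saving period (3 February – 1 September), so Kesosa Zone is on daylight time, UTC−02:00.
23:30 Kesosa Zone + 2h = 01:30 UTC (rolling into the next day, 15 February 2030).
1 September 2029 is a Saturday, so the first Sunday is September 2.
1 April 2030 is a Monday, so the first Monday is April 1 and the third is April 15.
At the standard offset (UTC−00:30), 01:30 UTC − 0h30m = 01:00 Kesoth standard time.
The standard-time date in Kesoth, February 15, 2030, falls between 2 September 2029 and 15 April 2030, so daylight saving is in effect and Kesoth is at UTC+00:30.
01:30 UTC + 0h30m = 02:00 Kesoth.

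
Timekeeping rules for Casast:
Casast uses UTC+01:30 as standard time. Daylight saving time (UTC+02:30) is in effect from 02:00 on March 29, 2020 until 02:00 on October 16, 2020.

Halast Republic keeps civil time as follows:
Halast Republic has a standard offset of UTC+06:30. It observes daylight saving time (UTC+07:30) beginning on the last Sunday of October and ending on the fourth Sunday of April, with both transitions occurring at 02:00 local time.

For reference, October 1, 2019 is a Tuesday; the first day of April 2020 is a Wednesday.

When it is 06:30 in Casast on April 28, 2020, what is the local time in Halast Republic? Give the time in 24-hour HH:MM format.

10:30

April 28, 2020 lies within the daylight-saving period (29 March – 16 October), so Casast is on daylight time, UTC+02:30.
06:30 Casast − 2h30m = 04:00 UTC.
1 October 2019 is a Tuesday, so Sundays fall on 6, 13, 20, 27; the last is October 27.
1 April 2020 is a Wednesday, so the first Sunday is April 5 and the fourth is April 26.
At the standard offset (UTC+06:30), 04:00 UTC + 6h30m = 10:30 Halast Republic standard time.
Daylight saving runs 27 October 2019 – 26 April 2020; the standard-time date in Halast Republic, April 28, 2020, is outside that window, so Halast Republic is on standard time at UTC+06:30.
04:00 UTC + 6h30m = 10:30 Halast Republic.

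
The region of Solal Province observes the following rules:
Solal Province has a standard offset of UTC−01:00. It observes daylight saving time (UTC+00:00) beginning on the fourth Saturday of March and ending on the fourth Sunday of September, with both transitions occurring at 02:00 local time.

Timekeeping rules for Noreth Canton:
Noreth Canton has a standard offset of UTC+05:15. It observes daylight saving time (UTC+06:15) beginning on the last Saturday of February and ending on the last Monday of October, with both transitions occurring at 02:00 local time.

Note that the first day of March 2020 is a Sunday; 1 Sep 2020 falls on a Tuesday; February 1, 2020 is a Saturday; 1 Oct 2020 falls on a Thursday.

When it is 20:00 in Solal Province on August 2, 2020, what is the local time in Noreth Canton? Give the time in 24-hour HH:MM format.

1 March 2020 is a Sunday, so the first Saturday is March 7 and the fourth is March 28.
1 September 2020 is a Tuesday, so the first Sunday is September 6 and the fourth is September 27.
Daylight saving runs 28 March – 27 September; August 2, 2020 is inside that window, so Solal Province is at UTC+00:00.
20:00 Solal Province − 0h = 20:00 UTC.
1 February 2020 is a Saturday, so Saturdays fall on 1, 8, 15, 22, 29; the last is February 29.
1 October 2020 is a Thursday, so Mondays fall on 5, 12, 19, 26; the last is October 26.
At the standard offset (UTC+05:15), 20:00 UTC + 5h15m = 01:15 Noreth Canton standard time (rolling into the next day, 3 August 2020).
The standard-time date in Noreth Canton, August 3, 2020, falls between 29 February and 26 October, so daylight saving is in effect and Noreth Canton is at UTC+06:15.
20:00 UTC + 6h15m = 02:15 Noreth Canton (rolling into the next day, 3 August 2020).

02:15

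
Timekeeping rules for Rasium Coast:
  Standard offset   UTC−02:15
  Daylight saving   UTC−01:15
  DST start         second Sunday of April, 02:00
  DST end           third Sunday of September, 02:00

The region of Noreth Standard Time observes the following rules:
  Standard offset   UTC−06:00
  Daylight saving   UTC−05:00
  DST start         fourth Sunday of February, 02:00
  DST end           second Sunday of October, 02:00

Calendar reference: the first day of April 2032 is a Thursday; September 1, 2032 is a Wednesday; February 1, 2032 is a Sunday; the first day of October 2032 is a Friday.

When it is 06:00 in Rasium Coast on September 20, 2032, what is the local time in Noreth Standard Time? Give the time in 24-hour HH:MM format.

1 April 2032 is a Thursday, so the first Sunday is April 4 and the second is April 11.
1 September 2032 is a Wednesday, so the first Sunday is September 5 and the third is September 19.
September 20, 2032 is outside the daylight-saving period (11 April – 19 September), so Rasium Coast is on standard time, UTC−02:15.
06:00 Rasium Coast + 2h15m = 08:15 UTC.
1 February 2032 is a Sunday, so the first Sunday is February 1 and the fourth is February 22.
1 October 2032 is a Friday, so the first Sunday is October 3 and the second is October 10.
At the standard offset (UTC−06:00), 08:15 UTC − 6h = 02:15 Noreth Standard Time standard time.
Daylight saving runs 22 February – 10 October; the standard-time date in Noreth Standard Time, September 20, 2032, is inside that window, so Noreth Standard Time is at UTC−05:00.
08:15 UTC − 5h = 03:15 Noreth Standard Time.

03:15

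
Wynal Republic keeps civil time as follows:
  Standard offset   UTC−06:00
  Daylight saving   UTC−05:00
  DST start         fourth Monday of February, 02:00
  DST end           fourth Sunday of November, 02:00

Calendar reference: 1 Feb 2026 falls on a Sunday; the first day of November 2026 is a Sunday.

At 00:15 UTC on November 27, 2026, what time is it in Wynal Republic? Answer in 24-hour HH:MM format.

18:15

1 February 2026 is a Sunday, so the first Monday is February 2 and the fourth is February 23.
1 November 2026 is a Sunday, so the first Sunday is November 1 and the fourth is November 22.
At the standard offset (UTC−06:00), 00:15 UTC − 6h = 18:15 Wynal Republic standard time (rolling into the previous day, 26 November 2026).
The standard-time date in Wynal Republic, November 26, 2026, does not fall between 23 February and 22 November, so daylight saving is not in effect and Wynal Republic is at UTC−06:00.
00:15 UTC − 6h = 18:15 local (rolling into the previous day, 26 November 2026).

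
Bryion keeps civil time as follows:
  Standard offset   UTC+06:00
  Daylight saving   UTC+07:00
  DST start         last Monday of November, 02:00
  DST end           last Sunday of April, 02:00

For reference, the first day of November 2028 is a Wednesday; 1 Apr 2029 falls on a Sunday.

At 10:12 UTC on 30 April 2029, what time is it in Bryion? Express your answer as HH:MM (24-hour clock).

1 November 2028 is a Wednesday, so Mondays fall on 6, 13, 20, 27; the last is November 27.
1 April 2029 is a Sunday, so Sundays fall on 1, 8, 15, 22, 29; the last is April 29.
At the standard offset (UTC+06:00), 10:12 UTC + 6h = 16:12 Bryion standard time.
Daylight saving runs 27 November 2028 – 29 April 2029; the standard-time date in Bryion, 30 April 2029, is outside that window, so Bryion is on standard time at UTC+06:00.
10:12 UTC + 6h = 16:12 local.

16:12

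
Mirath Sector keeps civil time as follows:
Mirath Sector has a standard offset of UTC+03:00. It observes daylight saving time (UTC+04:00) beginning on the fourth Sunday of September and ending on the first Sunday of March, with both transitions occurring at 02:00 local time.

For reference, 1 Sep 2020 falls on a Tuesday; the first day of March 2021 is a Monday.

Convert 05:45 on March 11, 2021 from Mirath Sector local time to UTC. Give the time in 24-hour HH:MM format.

1 September 2020 is a Tuesday, so the first Sunday is September 6 and the fourth is September 27.
1 March 2021 is a Monday, so the first Sunday is March 7.
March 11, 2021 does not fall between 27 September 2020 and 7 March 2021, so daylight saving is not in effect and Mirath Sector is at UTC+03:00.
05:45 local − 3h = 02:45 UTC.

02:45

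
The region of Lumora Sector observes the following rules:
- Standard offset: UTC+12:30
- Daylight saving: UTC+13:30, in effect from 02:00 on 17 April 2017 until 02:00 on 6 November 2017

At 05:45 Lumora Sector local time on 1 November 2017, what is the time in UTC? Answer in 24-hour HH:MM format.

16:15

1 November 2017 lies within the daylight-saving period (17 April – 6 November), so Lumora Sector is on daylight time, UTC+13:30.
05:45 local − 13h30m = 16:15 UTC (rolling into the previous day, 31 October 2017).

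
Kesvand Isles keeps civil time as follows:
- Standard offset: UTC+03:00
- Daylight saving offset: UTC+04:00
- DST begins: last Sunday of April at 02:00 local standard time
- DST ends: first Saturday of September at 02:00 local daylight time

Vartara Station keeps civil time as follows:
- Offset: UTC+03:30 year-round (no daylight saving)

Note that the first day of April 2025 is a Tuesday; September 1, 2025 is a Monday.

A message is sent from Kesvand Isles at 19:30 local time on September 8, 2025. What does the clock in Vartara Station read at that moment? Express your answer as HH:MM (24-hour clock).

1 April 2025 is a Tuesday, so Sundays fall on 6, 13, 20, 27; the last is April 27.
1 September 2025 is a Monday, so the first Saturday is September 6.
Daylight saving runs 27 April – 6 September; September 8, 2025 is outside that window, so Kesvand Isles is on standard time at UTC+03:00.
19:30 Kesvand Isles − 3h = 16:30 UTC.
Vartara Station stays on UTC+03:30 all year.
16:30 UTC + 3h30m = 20:00 Vartara Station.

20:00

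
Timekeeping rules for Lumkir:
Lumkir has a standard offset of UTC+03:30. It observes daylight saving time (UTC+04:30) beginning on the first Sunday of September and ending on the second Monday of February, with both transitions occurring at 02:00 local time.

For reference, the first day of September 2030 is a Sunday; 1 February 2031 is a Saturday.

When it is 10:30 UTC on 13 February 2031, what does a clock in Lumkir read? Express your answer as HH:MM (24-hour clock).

1 September 2030 is a Sunday, so the first Sunday is September 1.
1 February 2031 is a Saturday, so the first Monday is February 3 and the second is February 10.
At the standard offset (UTC+03:30), 10:30 UTC + 3h30m = 14:00 Lumkir standard time.
Daylight saving runs 1 September 2030 – 10 February 2031; the standard-time date in Lumkir, 13 February 2031, is outside that window, so Lumkir is on standard time at UTC+03:30.
10:30 UTC + 3h30m = 14:00 local.

14:00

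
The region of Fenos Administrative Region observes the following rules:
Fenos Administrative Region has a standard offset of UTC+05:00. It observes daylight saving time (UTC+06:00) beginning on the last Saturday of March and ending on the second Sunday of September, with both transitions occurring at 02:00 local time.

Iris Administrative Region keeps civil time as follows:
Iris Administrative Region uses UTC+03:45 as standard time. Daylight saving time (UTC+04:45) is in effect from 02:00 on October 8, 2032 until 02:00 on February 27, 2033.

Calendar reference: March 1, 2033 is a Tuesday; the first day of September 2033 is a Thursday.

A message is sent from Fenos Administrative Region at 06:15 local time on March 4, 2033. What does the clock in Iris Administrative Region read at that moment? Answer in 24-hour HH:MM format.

05:00

1 March 2033 is a Tuesday, so Saturdays fall on 5, 12, 19, 26; the last is March 26.
1 September 2033 is a Thursday, so the first Sunday is September 4 and the second is September 11.
March 4, 2033 is outside the daylight-saving period (26 March – 11 September), so Fenos Administrative Region is on standard time, UTC+05:00.
06:15 Fenos Administrative Region − 5h = 01:15 UTC.
At the standard offset (UTC+03:45), 01:15 UTC + 3h45m = 05:00 Iris Administrative Region standard time.
The standard-time date in Iris Administrative Region, March 4, 2033, does not fall between 8 October 2032 and 27 February 2033, so daylight saving is not in effect and Iris Administrative Region is at UTC+03:45.
01:15 UTC + 3h45m = 05:00 Iris Administrative Region.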